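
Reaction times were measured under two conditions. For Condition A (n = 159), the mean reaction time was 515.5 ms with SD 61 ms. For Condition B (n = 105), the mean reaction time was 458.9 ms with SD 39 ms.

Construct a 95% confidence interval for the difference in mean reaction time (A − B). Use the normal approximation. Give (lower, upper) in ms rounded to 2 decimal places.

(44.54, 68.66)

SE₁ = s₁/√n₁ = 61/√159 = 4.8376; SE₂ = 39/√105 = 3.8060.
Independent samples, unequal variances: SE_diff = √(SE₁² + SE₂²) = √(23.40237376 + 14.485636) = 6.1553.
z* = 1.960, so margin of error = 1.960 × 6.1553 = 12.0644.
Difference in means = 515.5 − 458.9 = 56.6000.
56.6000 ± 12.0644 → (44.54, 68.66).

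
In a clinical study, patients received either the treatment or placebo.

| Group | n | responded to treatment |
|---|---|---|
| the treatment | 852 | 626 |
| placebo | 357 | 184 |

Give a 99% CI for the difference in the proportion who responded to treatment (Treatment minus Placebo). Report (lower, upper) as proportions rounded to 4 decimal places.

p̂₁ = 626/852 = 0.7347 and p̂₂ = 184/357 = 0.5154.
SE₁ = √(p̂₁(1−p̂₁)/n₁) = √(0.7347·0.2653/852) = 0.01513; SE₂ = √(0.5154·0.4846/357) = 0.02645.
Independent samples: SE of the difference = √(SE₁² + SE₂²) = √(0.0002289169 + 0.0006996025) = 0.03047.
z* for 99% confidence is 2.576, so the margin of error is 2.576 × 0.03047 = 0.07849.
Point estimate p̂₁ − p̂₂ = 0.7347 − 0.5154 = 0.2193.
0.2193 ± 0.07849 → (0.1408, 0.2978).

(0.1408, 0.2978)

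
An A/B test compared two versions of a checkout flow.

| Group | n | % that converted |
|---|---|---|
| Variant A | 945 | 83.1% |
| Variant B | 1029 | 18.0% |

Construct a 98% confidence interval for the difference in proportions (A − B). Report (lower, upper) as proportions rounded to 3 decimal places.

(0.611, 0.691)

SE₁ = √(p̂₁(1−p̂₁)/n₁) = √(0.8310·0.1690/945) = 0.01219; SE₂ = √(0.1800·0.8200/1029) = 0.01198.
Independent samples: SE of the difference = √(SE₁² + SE₂²) = √(0.0001485961 + 0.0001435204) = 0.01709.
z* for 98% confidence is 2.326, so the margin of error is 2.326 × 0.01709 = 0.03975.
Point estimate p̂₁ − p̂₂ = 0.8310 − 0.1800 = 0.6510.
0.6510 ± 0.03975 → (0.611, 0.691).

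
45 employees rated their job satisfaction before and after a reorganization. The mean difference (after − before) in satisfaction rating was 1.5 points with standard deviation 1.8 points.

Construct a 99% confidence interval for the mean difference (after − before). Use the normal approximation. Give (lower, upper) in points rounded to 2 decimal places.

This is a matched-pairs design, so SE = s_d/√n = 1.8/√45 = 0.2683.
Margin = 2.576 × 0.2683 = 0.6911; the interval is 1.5 ± 0.6911 = (0.81, 2.19).

(0.81, 2.19)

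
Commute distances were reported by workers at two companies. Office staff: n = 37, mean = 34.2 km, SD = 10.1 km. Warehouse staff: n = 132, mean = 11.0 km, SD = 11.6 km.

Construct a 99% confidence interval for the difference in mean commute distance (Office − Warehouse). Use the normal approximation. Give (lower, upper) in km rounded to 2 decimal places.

(18.19, 28.21)

Per-group SEs: s₁/√n₁ = 10.1/√37 = 1.6604, s₂/√n₂ = 11.6/√132 = 1.0097.
Unpooled SE of the difference: √(2.75692816 + 1.01949409) = 1.9433.
Margin of error = z* · SE = 2.576 × 1.9433 = 5.0059.
x̄₁ − x̄₂ = 34.2 − 11.0 = 23.2000.
CI: 23.2000 ± 5.0059 = (18.19, 28.21).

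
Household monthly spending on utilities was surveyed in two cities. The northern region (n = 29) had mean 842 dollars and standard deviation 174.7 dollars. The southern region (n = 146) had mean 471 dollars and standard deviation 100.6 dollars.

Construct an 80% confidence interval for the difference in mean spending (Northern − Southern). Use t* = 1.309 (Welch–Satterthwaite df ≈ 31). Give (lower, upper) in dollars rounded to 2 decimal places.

(327.16, 414.84)

Per-group SEs: s₁/√n₁ = 174.7/√29 = 32.4410, s₂/√n₂ = 100.6/√146 = 8.3257.
Unpooled SE of the difference: √(1052.418481 + 69.31728049) = 33.4923.
Margin of error = t* · SE = 1.309 × 33.4923 = 43.8414.
x̄₁ − x̄₂ = 842 − 471 = 371.0000.
CI: 371.0000 ± 43.8414 = (327.16, 414.84).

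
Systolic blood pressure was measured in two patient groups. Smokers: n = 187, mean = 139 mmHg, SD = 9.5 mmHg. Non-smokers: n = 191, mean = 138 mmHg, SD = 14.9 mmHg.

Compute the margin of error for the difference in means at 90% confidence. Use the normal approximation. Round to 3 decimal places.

SE₁ = s₁/√n₁ = 9.5/√187 = 0.6947; SE₂ = 14.9/√191 = 1.0781.
Independent samples, unequal variances: SE_diff = √(SE₁² + SE₂²) = √(0.48260809 + 1.16229961) = 1.2825.
z* = 1.645, so margin of error = 1.645 × 1.2825 = 2.1097.

2.110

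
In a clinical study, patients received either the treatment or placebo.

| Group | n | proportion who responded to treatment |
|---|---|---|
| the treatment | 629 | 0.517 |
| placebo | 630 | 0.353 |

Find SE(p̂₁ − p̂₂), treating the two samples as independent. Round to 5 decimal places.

The two standard errors are √(0.5170×0.4830/629) = 0.01992 and √(0.3530×0.6470/630) = 0.01904.
Because the samples are independent, SE_diff = √(0.01992² + 0.01904²) = 0.02756.

0.02756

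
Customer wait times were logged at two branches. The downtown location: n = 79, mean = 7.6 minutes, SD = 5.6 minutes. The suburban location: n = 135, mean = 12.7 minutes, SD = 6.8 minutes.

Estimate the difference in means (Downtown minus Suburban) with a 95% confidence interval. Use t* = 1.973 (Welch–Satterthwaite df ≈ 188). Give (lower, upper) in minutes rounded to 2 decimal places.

(-6.80, -3.40)

Standard errors of each mean: 5.6/√79 = 0.6300 and 6.8/√135 = 0.5853.
SE(x̄₁ − x̄₂) = √(0.6300² + 0.5853²) = 0.8599 for independent samples with unequal variances.
With t* = 1.973, the margin is 1.973 × 0.8599 = 1.6966.
x̄₁ − x̄₂ = 7.6 − 12.7 = -5.1000; the interval is -5.1000 ± 1.6966 = (-6.80, -3.40).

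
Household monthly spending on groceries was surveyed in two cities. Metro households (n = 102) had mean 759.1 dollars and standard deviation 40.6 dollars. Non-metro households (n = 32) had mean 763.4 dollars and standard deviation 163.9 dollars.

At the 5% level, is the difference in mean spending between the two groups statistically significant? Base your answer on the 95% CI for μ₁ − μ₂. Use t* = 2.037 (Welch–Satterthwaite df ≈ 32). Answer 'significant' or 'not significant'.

Per-group SEs: s₁/√n₁ = 40.6/√102 = 4.0200, s₂/√n₂ = 163.9/√32 = 28.9737.
Unpooled SE of the difference: √(16.1604 + 839.47529169) = 29.2513.
Margin of error = t* · SE = 2.037 × 29.2513 = 59.5849.
x̄₁ − x̄₂ = 759.1 − 763.4 = -4.3000.
CI: -4.3000 ± 59.5849 = (-63.8849, 55.2849).
The interval (-63.8849, 55.2849) contains 0, so the difference is not significant.

not significant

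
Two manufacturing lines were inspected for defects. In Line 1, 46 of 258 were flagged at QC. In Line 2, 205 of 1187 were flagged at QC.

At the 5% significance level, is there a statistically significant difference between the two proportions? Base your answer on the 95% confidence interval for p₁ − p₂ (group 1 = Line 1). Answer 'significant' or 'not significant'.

p̂₁ = 46/258 = 0.1783 and p̂₂ = 205/1187 = 0.1727.
SE₁ = √(p̂₁(1−p̂₁)/n₁) = √(0.1783·0.8217/258) = 0.02383; SE₂ = √(0.1727·0.8273/1187) = 0.01097.
Independent samples: SE of the difference = √(SE₁² + SE₂²) = √(0.0005678689 + 0.0001203409) = 0.02623.
z* for 95% confidence is 1.960, so the margin of error is 1.960 × 0.02623 = 0.05141.
Point estimate p̂₁ − p̂₂ = 0.1783 − 0.1727 = 0.0056.
0.0056 ± 0.05141 → (-0.04581, 0.05701).
The interval (-0.04581, 0.05701) contains 0, so the difference is not significant.

not significant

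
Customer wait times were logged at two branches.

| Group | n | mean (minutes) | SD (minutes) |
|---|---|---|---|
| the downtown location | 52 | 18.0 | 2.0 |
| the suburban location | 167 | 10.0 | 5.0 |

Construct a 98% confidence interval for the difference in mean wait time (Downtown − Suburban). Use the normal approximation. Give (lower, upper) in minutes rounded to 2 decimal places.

Standard errors of each mean: 2.0/√52 = 0.2774 and 5.0/√167 = 0.3869.
SE(x̄₁ − x̄₂) = √(0.2774² + 0.3869²) = 0.4761 for independent samples with unequal variances.
With z* = 2.326, the margin is 2.326 × 0.4761 = 1.1074.
x̄₁ − x̄₂ = 18.0 − 10.0 = 8.0000; the interval is 8.0000 ± 1.1074 = (6.89, 9.11).

(6.89, 9.11)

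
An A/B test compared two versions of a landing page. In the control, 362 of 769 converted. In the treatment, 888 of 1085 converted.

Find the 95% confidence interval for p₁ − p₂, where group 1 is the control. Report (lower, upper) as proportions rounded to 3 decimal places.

(-0.390, -0.306)

First, p̂₁ = 362/769 = 0.4707; p̂₂ = 888/1085 = 0.8184.
The two standard errors are √(0.4707×0.5293/769) = 0.01800 and √(0.8184×0.1816/1085) = 0.01170.
Because the samples are independent, SE_diff = √(0.01800² + 0.01170²) = 0.02147.
Using z* = 1.960 for 95%, ME = 1.960 × 0.02147 = 0.04208.
p̂₁ − p̂₂ = -0.3477; interval -0.3477 ± 0.04208 gives (-0.390, -0.306).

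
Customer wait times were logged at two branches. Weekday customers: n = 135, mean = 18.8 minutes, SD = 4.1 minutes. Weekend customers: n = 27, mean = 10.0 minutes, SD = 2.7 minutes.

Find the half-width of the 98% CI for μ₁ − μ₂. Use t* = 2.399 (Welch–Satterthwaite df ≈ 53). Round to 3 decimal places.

1.507

SE₁ = s₁/√n₁ = 4.1/√135 = 0.3529; SE₂ = 2.7/√27 = 0.5196.
Independent samples, unequal variances: SE_diff = √(SE₁² + SE₂²) = √(0.12453841 + 0.26998416) = 0.6281.
t* = 2.399, so margin of error = 2.399 × 0.6281 = 1.5068.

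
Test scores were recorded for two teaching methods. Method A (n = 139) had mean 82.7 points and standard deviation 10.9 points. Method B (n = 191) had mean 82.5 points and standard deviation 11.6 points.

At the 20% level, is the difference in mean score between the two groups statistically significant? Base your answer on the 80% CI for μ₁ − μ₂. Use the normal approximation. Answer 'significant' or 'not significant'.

not significant

Per-group SEs: s₁/√n₁ = 10.9/√139 = 0.9245, s₂/√n₂ = 11.6/√191 = 0.8393.
Unpooled SE of the difference: √(0.85470025 + 0.70442449) = 1.2486.
Margin of error = z* · SE = 1.282 × 1.2486 = 1.6007.
x̄₁ − x̄₂ = 82.7 − 82.5 = 0.2000.
CI: 0.2000 ± 1.6007 = (-1.4007, 1.8007).
The interval (-1.4007, 1.8007) contains 0, so the difference is not significant.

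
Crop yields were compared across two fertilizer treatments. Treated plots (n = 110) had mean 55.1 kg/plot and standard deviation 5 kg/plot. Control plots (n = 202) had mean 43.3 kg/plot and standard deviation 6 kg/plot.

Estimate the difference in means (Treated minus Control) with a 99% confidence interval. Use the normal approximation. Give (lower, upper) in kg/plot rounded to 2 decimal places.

Standard errors of each mean: 5/√110 = 0.4767 and 6/√202 = 0.4222.
SE(x̄₁ − x̄₂) = √(0.4767² + 0.4222²) = 0.6368 for independent samples with unequal variances.
With z* = 2.576, the margin is 2.576 × 0.6368 = 1.6404.
x̄₁ − x̄₂ = 55.1 − 43.3 = 11.8000; the interval is 11.8000 ± 1.6404 = (10.16, 13.44).

(10.16, 13.44)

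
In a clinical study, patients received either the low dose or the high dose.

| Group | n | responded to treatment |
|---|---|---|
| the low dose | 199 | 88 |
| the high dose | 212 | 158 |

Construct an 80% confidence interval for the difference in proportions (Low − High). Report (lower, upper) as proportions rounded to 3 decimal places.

(-0.362, -0.244)

p̂₁ = 88/199 = 0.4422 and p̂₂ = 158/212 = 0.7453.
SE₁ = √(p̂₁(1−p̂₁)/n₁) = √(0.4422·0.5578/199) = 0.03521; SE₂ = √(0.7453·0.2547/212) = 0.02992.
Independent samples: SE of the difference = √(SE₁² + SE₂²) = √(0.0012397441 + 0.0008952064) = 0.04621.
z* for 80% confidence is 1.282, so the margin of error is 1.282 × 0.04621 = 0.05924.
Point estimate p̂₁ − p̂₂ = 0.4422 − 0.7453 = -0.3031.
-0.3031 ± 0.05924 → (-0.362, -0.244).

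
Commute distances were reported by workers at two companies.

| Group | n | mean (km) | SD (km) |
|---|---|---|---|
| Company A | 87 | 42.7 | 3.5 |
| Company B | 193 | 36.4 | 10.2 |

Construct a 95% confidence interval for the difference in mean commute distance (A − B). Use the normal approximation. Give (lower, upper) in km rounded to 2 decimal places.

(4.68, 7.92)

Per-group SEs: s₁/√n₁ = 3.5/√87 = 0.3752, s₂/√n₂ = 10.2/√193 = 0.7342.
Unpooled SE of the difference: √(0.14077504 + 0.53904964) = 0.8245.
Margin of error = z* · SE = 1.960 × 0.8245 = 1.6160.
x̄₁ − x̄₂ = 42.7 − 36.4 = 6.3000.
CI: 6.3000 ± 1.6160 = (4.68, 7.92).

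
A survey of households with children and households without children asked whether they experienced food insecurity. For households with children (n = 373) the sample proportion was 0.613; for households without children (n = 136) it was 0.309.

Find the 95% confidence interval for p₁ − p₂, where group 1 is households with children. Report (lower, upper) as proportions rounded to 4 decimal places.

The two standard errors are √(0.6130×0.3870/373) = 0.02522 and √(0.3090×0.6910/136) = 0.03962.
Because the samples are independent, SE_diff = √(0.02522² + 0.03962²) = 0.04697.
Using z* = 1.960 for 95%, ME = 1.960 × 0.04697 = 0.09206.
p̂₁ − p̂₂ = 0.3040; interval 0.3040 ± 0.09206 gives (0.2119, 0.3961).

(0.2119, 0.3961)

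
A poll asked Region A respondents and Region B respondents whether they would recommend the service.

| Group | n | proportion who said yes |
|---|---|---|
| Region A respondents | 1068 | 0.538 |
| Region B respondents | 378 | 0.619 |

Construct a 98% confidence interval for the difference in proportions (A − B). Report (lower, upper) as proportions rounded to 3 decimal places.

(-0.149, -0.013)

The two standard errors are √(0.5380×0.4620/1068) = 0.01526 and √(0.6190×0.3810/378) = 0.02498.
Because the samples are independent, SE_diff = √(0.01526² + 0.02498²) = 0.02927.
Using z* = 2.326 for 98%, ME = 2.326 × 0.02927 = 0.06808.
p̂₁ − p̂₂ = -0.0810; interval -0.0810 ± 0.06808 gives (-0.149, -0.013).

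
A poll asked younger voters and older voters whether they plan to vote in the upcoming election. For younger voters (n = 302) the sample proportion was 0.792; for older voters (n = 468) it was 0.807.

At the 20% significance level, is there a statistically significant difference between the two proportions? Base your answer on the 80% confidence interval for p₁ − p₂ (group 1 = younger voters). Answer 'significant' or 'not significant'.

not significant

Each SE is √(p̂(1−p̂)/n): √(0.7920·0.2080/302) = 0.02336 and √(0.8070·0.1930/468) = 0.01824.
SE(p̂₁ − p̂₂) = √(SE₁² + SE₂²) = √(0.0005456896 + 0.0003326976) = 0.02964, since the two samples are independent.
At 80% confidence z* = 1.282; margin = 1.282 × 0.02964 = 0.03800.
The difference is 0.7920 − 0.8070 = -0.0150, so the interval is -0.0150 ± 0.03800 = (-0.05300, 0.02300).
The interval (-0.05300, 0.02300) contains 0, so the difference is not significant.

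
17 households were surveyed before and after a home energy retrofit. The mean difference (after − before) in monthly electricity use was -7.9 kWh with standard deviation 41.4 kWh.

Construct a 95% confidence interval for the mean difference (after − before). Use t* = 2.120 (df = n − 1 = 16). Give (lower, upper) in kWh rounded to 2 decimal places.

(-29.19, 13.39)

This is a matched-pairs design, so SE = s_d/√n = 41.4/√17 = 10.0410.
Margin = 2.120 × 10.0410 = 21.2869; the interval is -7.9 ± 21.2869 = (-29.19, 13.39).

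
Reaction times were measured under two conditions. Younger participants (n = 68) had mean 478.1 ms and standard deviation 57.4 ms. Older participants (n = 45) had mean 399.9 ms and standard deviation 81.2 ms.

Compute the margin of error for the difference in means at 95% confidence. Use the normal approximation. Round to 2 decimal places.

SE₁ = s₁/√n₁ = 57.4/√68 = 6.9608; SE₂ = 81.2/√45 = 12.1046.
Independent samples, unequal variances: SE_diff = √(SE₁² + SE₂²) = √(48.45273664 + 146.52134116) = 13.9633.
z* = 1.960, so margin of error = 1.960 × 13.9633 = 27.3681.

27.37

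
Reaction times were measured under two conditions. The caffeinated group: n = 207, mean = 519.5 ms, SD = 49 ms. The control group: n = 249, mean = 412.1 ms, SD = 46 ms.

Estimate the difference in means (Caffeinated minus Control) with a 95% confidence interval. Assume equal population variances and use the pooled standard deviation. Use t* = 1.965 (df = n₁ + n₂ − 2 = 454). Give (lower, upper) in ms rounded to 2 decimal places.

Pooled variance s_p² = [206·49² + 248·46²] / (207+249−2) = 2245.3172, so s_p = 47.3848.
SE_diff = s_p·√(1/n₁ + 1/n₂) = 47.3848·√(1/207 + 1/249) = 4.4569.
t* = 1.965; margin = 1.965 × 4.4569 = 8.7578.
Difference = 519.5 − 412.1 = 107.4000.
107.4000 ± 8.7578 → (98.64, 116.16).

(98.64, 116.16)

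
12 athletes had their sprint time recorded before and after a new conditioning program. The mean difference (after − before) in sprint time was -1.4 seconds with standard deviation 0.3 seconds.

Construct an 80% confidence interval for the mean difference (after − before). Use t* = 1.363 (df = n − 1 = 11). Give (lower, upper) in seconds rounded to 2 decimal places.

(-1.52, -1.28)

Paired design: SE = s_d/√n = 0.3/√12 = 0.0866.
t* = 1.363; margin of error = 1.363 × 0.0866 = 0.1180.
-1.4 ± 0.1180 → (-1.52, -1.28).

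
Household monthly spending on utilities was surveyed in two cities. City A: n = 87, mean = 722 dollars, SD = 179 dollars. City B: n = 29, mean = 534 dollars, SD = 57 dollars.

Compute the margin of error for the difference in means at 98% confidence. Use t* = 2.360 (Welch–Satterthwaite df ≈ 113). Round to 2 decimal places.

51.72

SE₁ = s₁/√n₁ = 179/√87 = 19.1908; SE₂ = 57/√29 = 10.5846.
Independent samples, unequal variances: SE_diff = √(SE₁² + SE₂²) = √(368.28680464 + 112.03375716) = 21.9162.
t* = 2.360, so margin of error = 2.360 × 21.9162 = 51.7222.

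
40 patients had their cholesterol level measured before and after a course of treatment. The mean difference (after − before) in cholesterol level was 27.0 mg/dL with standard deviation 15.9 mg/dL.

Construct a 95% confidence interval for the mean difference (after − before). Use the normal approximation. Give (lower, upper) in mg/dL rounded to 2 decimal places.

(22.07, 31.93)

This is a matched-pairs design, so SE = s_d/√n = 15.9/√40 = 2.5140.
Margin = 1.960 × 2.5140 = 4.9274; the interval is 27.0 ± 4.9274 = (22.07, 31.93).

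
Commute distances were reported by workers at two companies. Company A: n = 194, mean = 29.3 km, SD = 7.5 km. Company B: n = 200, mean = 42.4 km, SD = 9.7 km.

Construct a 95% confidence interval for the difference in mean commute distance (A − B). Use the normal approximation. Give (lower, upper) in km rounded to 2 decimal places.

Per-group SEs: s₁/√n₁ = 7.5/√194 = 0.5385, s₂/√n₂ = 9.7/√200 = 0.6859.
Unpooled SE of the difference: √(0.28998225 + 0.47045881) = 0.8720.
Margin of error = z* · SE = 1.960 × 0.8720 = 1.7091.
x̄₁ − x̄₂ = 29.3 − 42.4 = -13.1000.
CI: -13.1000 ± 1.7091 = (-14.81, -11.39).

(-14.81, -11.39)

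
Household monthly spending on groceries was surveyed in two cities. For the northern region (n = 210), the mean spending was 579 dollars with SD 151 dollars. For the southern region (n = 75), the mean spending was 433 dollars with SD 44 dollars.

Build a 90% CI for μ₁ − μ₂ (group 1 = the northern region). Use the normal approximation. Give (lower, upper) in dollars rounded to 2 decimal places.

(126.93, 165.07)

Per-group SEs: s₁/√n₁ = 151/√210 = 10.4200, s₂/√n₂ = 44/√75 = 5.0807.
Unpooled SE of the difference: √(108.5764 + 25.81351249) = 11.5927.
Margin of error = z* · SE = 1.645 × 11.5927 = 19.0700.
x̄₁ − x̄₂ = 579 − 433 = 146.0000.
CI: 146.0000 ± 19.0700 = (126.93, 165.07).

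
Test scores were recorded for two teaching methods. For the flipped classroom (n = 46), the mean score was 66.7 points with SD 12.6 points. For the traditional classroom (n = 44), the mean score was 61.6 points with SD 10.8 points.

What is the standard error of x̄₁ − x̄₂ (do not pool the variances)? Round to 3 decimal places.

Per-group SEs: s₁/√n₁ = 12.6/√46 = 1.8578, s₂/√n₂ = 10.8/√44 = 1.6282.
Unpooled SE of the difference: √(3.45142084 + 2.65103524) = 2.4703.

2.470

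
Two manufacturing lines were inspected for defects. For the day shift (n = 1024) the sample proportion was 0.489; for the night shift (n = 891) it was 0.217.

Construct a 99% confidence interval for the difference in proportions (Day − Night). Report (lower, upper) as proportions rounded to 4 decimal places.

The two standard errors are √(0.4890×0.5110/1024) = 0.01562 and √(0.2170×0.7830/891) = 0.01381.
Because the samples are independent, SE_diff = √(0.01562² + 0.01381²) = 0.02085.
Using z* = 2.576 for 99%, ME = 2.576 × 0.02085 = 0.05371.
p̂₁ − p̂₂ = 0.2720; interval 0.2720 ± 0.05371 gives (0.2183, 0.3257).

(0.2183, 0.3257)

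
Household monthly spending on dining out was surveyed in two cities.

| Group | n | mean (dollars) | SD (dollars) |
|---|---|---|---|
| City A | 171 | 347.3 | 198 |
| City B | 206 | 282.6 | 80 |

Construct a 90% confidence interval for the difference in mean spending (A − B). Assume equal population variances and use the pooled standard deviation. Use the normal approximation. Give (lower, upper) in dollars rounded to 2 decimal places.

(39.88, 89.52)

Pooled variance s_p² = [170·198² + 205·80²] / (171+206−2) = 21271.1467, so s_p = 145.8463.
SE_diff = s_p·√(1/n₁ + 1/n₂) = 145.8463·√(1/171 + 1/206) = 15.0881.
z* = 1.645; margin = 1.645 × 15.0881 = 24.8199.
Difference = 347.3 − 282.6 = 64.7000.
64.7000 ± 24.8199 → (39.88, 89.52).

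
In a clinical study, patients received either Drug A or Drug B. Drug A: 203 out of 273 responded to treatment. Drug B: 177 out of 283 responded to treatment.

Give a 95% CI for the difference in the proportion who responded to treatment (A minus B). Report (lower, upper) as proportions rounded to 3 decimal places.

(0.042, 0.195)

p̂₁ = 203/273 = 0.7436 and p̂₂ = 177/283 = 0.6254.
SE₁ = √(p̂₁(1−p̂₁)/n₁) = √(0.7436·0.2564/273) = 0.02643; SE₂ = √(0.6254·0.3746/283) = 0.02877.
Independent samples: SE of the difference = √(SE₁² + SE₂²) = √(0.0006985449 + 0.0008277129) = 0.03907.
z* for 95% confidence is 1.960, so the margin of error is 1.960 × 0.03907 = 0.07658.
Point estimate p̂₁ − p̂₂ = 0.7436 − 0.6254 = 0.1182.
0.1182 ± 0.07658 → (0.042, 0.195).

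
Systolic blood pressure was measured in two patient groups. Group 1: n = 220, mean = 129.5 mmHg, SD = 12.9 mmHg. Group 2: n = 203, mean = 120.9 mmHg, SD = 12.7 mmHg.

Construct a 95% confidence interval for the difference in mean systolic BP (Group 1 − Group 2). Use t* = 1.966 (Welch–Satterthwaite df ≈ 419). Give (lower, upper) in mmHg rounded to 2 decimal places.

(6.15, 11.05)

SE₁ = s₁/√n₁ = 12.9/√220 = 0.8697; SE₂ = 12.7/√203 = 0.8914.
Independent samples, unequal variances: SE_diff = √(SE₁² + SE₂²) = √(0.75637809 + 0.79459396) = 1.2454.
t* = 1.966, so margin of error = 1.966 × 1.2454 = 2.4485.
Difference in means = 129.5 − 120.9 = 8.6000.
8.6000 ± 2.4485 → (6.15, 11.05).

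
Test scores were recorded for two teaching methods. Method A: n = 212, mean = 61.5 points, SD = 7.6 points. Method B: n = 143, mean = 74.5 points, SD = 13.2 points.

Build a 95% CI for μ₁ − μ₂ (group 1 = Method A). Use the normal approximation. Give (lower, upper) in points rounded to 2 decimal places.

(-15.39, -10.61)

SE₁ = s₁/√n₁ = 7.6/√212 = 0.5220; SE₂ = 13.2/√143 = 1.1038.
Independent samples, unequal variances: SE_diff = √(SE₁² + SE₂²) = √(0.272484 + 1.21837444) = 1.2210.
z* = 1.960, so margin of error = 1.960 × 1.2210 = 2.3932.
Difference in means = 61.5 − 74.5 = -13.0000.
-13.0000 ± 2.3932 → (-15.39, -10.61).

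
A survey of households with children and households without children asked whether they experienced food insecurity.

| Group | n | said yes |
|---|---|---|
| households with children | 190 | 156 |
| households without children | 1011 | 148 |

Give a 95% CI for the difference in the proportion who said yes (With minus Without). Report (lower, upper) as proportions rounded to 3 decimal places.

(0.616, 0.733)

p̂₁ = 156/190 = 0.8211 and p̂₂ = 148/1011 = 0.1464.
SE₁ = √(p̂₁(1−p̂₁)/n₁) = √(0.8211·0.1789/190) = 0.02781; SE₂ = √(0.1464·0.8536/1011) = 0.01112.
Independent samples: SE of the difference = √(SE₁² + SE₂²) = √(0.0007733961 + 0.0001236544) = 0.02995.
z* for 95% confidence is 1.960, so the margin of error is 1.960 × 0.02995 = 0.05870.
Point estimate p̂₁ − p̂₂ = 0.8211 − 0.1464 = 0.6747.
0.6747 ± 0.05870 → (0.616, 0.733).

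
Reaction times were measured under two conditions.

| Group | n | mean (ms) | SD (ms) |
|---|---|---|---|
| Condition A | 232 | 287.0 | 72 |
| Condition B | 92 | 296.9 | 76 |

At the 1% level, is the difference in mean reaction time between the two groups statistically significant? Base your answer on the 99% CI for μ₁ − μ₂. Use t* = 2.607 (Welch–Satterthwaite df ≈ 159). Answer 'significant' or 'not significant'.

not significant

Per-group SEs: s₁/√n₁ = 72/√232 = 4.7270, s₂/√n₂ = 76/√92 = 7.9235.
Unpooled SE of the difference: √(22.344529 + 62.78185225) = 9.2264.
Margin of error = t* · SE = 2.607 × 9.2264 = 24.0532.
x̄₁ − x̄₂ = 287.0 − 296.9 = -9.9000.
CI: -9.9000 ± 24.0532 = (-33.9532, 14.1532).
The interval (-33.9532, 14.1532) contains 0, so the difference is not significant.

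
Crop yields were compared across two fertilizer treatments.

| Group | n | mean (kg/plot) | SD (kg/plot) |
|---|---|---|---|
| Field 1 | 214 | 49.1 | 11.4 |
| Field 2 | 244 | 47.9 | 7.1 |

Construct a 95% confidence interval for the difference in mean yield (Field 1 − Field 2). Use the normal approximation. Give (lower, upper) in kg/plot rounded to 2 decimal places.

(-0.57, 2.97)

SE₁ = s₁/√n₁ = 11.4/√214 = 0.7793; SE₂ = 7.1/√244 = 0.4545.
Independent samples, unequal variances: SE_diff = √(SE₁² + SE₂²) = √(0.60730849 + 0.20657025) = 0.9022.
z* = 1.960, so margin of error = 1.960 × 0.9022 = 1.7683.
Difference in means = 49.1 − 47.9 = 1.2000.
1.2000 ± 1.7683 → (-0.57, 2.97).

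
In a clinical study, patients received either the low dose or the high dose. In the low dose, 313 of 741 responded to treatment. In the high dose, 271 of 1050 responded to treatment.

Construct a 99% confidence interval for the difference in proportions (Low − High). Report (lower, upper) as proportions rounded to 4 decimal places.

(0.1060, 0.2226)

Sample proportions: 313/741 = 0.4224, 271/1050 = 0.2581.
Each SE is √(p̂(1−p̂)/n): √(0.4224·0.5776/741) = 0.01815 and √(0.2581·0.7419/1050) = 0.01350.
SE(p̂₁ − p̂₂) = √(SE₁² + SE₂²) = √(0.0003294225 + 0.00018225) = 0.02262, since the two samples are independent.
At 99% confidence z* = 2.576; margin = 2.576 × 0.02262 = 0.05827.
The difference is 0.4224 − 0.2581 = 0.1643, so the interval is 0.1643 ± 0.05827 = (0.1060, 0.2226).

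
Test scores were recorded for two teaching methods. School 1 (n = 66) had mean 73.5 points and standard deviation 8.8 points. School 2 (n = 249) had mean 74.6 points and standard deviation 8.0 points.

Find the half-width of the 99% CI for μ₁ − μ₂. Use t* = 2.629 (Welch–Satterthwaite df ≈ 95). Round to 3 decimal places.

Per-group SEs: s₁/√n₁ = 8.8/√66 = 1.0832, s₂/√n₂ = 8.0/√249 = 0.5070.
Unpooled SE of the difference: √(1.17332224 + 0.257049) = 1.1960.
Margin of error = t* · SE = 2.629 × 1.1960 = 3.1443.

3.144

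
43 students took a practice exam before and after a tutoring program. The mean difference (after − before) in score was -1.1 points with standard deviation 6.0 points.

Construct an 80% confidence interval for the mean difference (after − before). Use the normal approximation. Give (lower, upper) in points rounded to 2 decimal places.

Paired design: SE = s_d/√n = 6.0/√43 = 0.9150.
z* = 1.282; margin of error = 1.282 × 0.9150 = 1.1730.
-1.1 ± 1.1730 → (-2.27, 0.07).

(-2.27, 0.07)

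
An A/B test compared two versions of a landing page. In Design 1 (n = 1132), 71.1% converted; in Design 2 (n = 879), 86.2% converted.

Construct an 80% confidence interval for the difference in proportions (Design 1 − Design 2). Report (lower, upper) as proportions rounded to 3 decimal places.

Each SE is √(p̂(1−p̂)/n): √(0.7110·0.2890/1132) = 0.01347 and √(0.8620·0.1380/879) = 0.01163.
SE(p̂₁ − p̂₂) = √(SE₁² + SE₂²) = √(0.0001814409 + 0.0001352569) = 0.01780, since the two samples are independent.
At 80% confidence z* = 1.282; margin = 1.282 × 0.01780 = 0.02282.
The difference is 0.7110 − 0.8620 = -0.1510, so the interval is -0.1510 ± 0.02282 = (-0.174, -0.128).

(-0.174, -0.128)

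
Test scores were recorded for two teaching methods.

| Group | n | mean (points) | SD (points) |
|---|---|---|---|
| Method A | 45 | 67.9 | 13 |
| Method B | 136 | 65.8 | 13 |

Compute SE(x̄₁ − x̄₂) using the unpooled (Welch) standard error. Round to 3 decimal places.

Standard errors of each mean: 13/√45 = 1.9379 and 13/√136 = 1.1147.
SE(x̄₁ − x̄₂) = √(1.9379² + 1.1147²) = 2.2356 for independent samples with unequal variances.

2.236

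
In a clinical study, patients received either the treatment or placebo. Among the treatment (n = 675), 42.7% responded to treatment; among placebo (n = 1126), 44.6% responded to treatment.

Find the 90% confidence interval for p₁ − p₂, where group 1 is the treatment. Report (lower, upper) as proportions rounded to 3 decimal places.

(-0.059, 0.021)

SE₁ = √(p̂₁(1−p̂₁)/n₁) = √(0.4270·0.5730/675) = 0.01904; SE₂ = √(0.4460·0.5540/1126) = 0.01481.
Independent samples: SE of the difference = √(SE₁² + SE₂²) = √(0.0003625216 + 0.0002193361) = 0.02412.
z* for 90% confidence is 1.645, so the margin of error is 1.645 × 0.02412 = 0.03968.
Point estimate p̂₁ − p̂₂ = 0.4270 − 0.4460 = -0.0190.
-0.0190 ± 0.03968 → (-0.059, 0.021).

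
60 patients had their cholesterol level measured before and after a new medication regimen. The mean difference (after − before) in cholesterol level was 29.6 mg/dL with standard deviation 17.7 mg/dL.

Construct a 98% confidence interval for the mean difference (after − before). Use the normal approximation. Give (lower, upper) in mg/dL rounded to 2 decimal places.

(24.28, 34.92)

This is a matched-pairs design, so SE = s_d/√n = 17.7/√60 = 2.2851.
Margin = 2.326 × 2.2851 = 5.3151; the interval is 29.6 ± 5.3151 = (24.28, 34.92).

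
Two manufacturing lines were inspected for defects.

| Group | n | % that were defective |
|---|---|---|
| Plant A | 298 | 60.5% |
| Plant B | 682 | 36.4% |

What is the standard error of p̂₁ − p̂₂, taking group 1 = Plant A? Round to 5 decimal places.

0.03378

Each SE is √(p̂(1−p̂)/n): √(0.6050·0.3950/298) = 0.02832 and √(0.3640·0.6360/682) = 0.01842.
SE(p̂₁ − p̂₂) = √(SE₁² + SE₂²) = √(0.0008020224 + 0.0003392964) = 0.03378, since the two samples are independent.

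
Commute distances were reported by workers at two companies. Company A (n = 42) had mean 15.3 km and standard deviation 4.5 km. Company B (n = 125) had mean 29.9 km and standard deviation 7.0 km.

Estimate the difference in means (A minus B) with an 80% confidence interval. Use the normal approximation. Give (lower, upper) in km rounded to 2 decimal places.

Standard errors of each mean: 4.5/√42 = 0.6944 and 7.0/√125 = 0.6261.
SE(x̄₁ − x̄₂) = √(0.6944² + 0.6261²) = 0.9350 for independent samples with unequal variances.
With z* = 1.282, the margin is 1.282 × 0.9350 = 1.1987.
x̄₁ − x̄₂ = 15.3 − 29.9 = -14.6000; the interval is -14.6000 ± 1.1987 = (-15.80, -13.40).

(-15.80, -13.40)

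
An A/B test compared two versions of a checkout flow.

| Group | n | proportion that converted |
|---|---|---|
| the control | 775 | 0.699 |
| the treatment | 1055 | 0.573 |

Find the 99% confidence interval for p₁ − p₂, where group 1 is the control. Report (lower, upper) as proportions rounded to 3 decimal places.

SE₁ = √(p̂₁(1−p̂₁)/n₁) = √(0.6990·0.3010/775) = 0.01648; SE₂ = √(0.5730·0.4270/1055) = 0.01523.
Independent samples: SE of the difference = √(SE₁² + SE₂²) = √(0.0002715904 + 0.0002319529) = 0.02244.
z* for 99% confidence is 2.576, so the margin of error is 2.576 × 0.02244 = 0.05781.
Point estimate p̂₁ − p̂₂ = 0.6990 − 0.5730 = 0.1260.
0.1260 ± 0.05781 → (0.068, 0.184).

(0.068, 0.184)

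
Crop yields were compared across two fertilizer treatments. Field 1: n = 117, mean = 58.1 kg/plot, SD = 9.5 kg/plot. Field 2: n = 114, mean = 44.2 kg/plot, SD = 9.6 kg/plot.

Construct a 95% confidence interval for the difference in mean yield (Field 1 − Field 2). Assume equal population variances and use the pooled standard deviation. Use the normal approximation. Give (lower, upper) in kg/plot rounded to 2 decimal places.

(11.44, 16.36)

s_p = √[((n₁−1)s₁² + (n₂−1)s₂²)/(n₁+n₂−2)] = √[(116·9.5² + 113·9.6²)/229] = 9.5495.
SE = 9.5495·√(1/117 + 1/114) = 1.2567.
With z* = 1.960, margin = 1.960 × 1.2567 = 2.4631.
x̄₁ − x̄₂ = 58.1 − 44.2 = 13.9000; interval 13.9000 ± 2.4631 = (11.44, 16.36).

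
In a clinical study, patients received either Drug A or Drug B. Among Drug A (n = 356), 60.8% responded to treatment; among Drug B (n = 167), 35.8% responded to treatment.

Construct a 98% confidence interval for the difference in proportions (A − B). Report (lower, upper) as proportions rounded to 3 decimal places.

Each SE is √(p̂(1−p̂)/n): √(0.6080·0.3920/356) = 0.02587 and √(0.3580·0.6420/167) = 0.03710.
SE(p̂₁ − p̂₂) = √(SE₁² + SE₂²) = √(0.0006692569 + 0.00137641) = 0.04523, since the two samples are independent.
At 98% confidence z* = 2.326; margin = 2.326 × 0.04523 = 0.10520.
The difference is 0.6080 − 0.3580 = 0.2500, so the interval is 0.2500 ± 0.10520 = (0.145, 0.355).

(0.145, 0.355)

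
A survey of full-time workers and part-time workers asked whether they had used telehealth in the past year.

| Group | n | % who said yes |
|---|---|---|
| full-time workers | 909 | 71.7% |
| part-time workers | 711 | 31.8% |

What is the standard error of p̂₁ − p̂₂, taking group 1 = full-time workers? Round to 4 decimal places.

SE₁ = √(p̂₁(1−p̂₁)/n₁) = √(0.7170·0.2830/909) = 0.01494; SE₂ = √(0.3180·0.6820/711) = 0.01747.
Independent samples: SE of the difference = √(SE₁² + SE₂²) = √(0.0002232036 + 0.0003052009) = 0.02299.

0.0230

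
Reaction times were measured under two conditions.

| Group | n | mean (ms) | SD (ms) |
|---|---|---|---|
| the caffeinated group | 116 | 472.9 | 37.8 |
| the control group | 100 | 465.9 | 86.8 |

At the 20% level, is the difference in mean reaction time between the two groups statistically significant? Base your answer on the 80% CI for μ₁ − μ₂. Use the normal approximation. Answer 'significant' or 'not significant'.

not significant

Standard errors of each mean: 37.8/√116 = 3.5096 and 86.8/√100 = 8.6800.
SE(x̄₁ − x̄₂) = √(3.5096² + 8.6800²) = 9.3627 for independent samples with unequal variances.
With z* = 1.282, the margin is 1.282 × 9.3627 = 12.0030.
x̄₁ − x̄₂ = 472.9 − 465.9 = 7.0000; the interval is 7.0000 ± 12.0030 = (-5.0030, 19.0030).
The interval (-5.0030, 19.0030) contains 0, so the difference is not significant.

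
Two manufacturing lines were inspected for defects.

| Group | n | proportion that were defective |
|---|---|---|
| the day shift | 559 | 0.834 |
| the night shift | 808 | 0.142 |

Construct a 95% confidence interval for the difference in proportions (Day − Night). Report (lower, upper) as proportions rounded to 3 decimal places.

(0.653, 0.731)

SE₁ = √(p̂₁(1−p̂₁)/n₁) = √(0.8340·0.1660/559) = 0.01574; SE₂ = √(0.1420·0.8580/808) = 0.01228.
Independent samples: SE of the difference = √(SE₁² + SE₂²) = √(0.0002477476 + 0.0001507984) = 0.01996.
z* for 95% confidence is 1.960, so the margin of error is 1.960 × 0.01996 = 0.03912.
Point estimate p̂₁ − p̂₂ = 0.8340 − 0.1420 = 0.6920.
0.6920 ± 0.03912 → (0.653, 0.731).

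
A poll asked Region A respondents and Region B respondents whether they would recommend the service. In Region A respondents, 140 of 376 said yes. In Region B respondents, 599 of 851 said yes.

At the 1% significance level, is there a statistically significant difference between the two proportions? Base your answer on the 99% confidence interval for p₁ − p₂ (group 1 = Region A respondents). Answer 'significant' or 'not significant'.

significant

p̂₁ = 140/376 = 0.3723 and p̂₂ = 599/851 = 0.7039.
SE₁ = √(p̂₁(1−p̂₁)/n₁) = √(0.3723·0.6277/376) = 0.02493; SE₂ = √(0.7039·0.2961/851) = 0.01565.
Independent samples: SE of the difference = √(SE₁² + SE₂²) = √(0.0006215049 + 0.0002449225) = 0.02944.
z* for 99% confidence is 2.576, so the margin of error is 2.576 × 0.02944 = 0.07584.
Point estimate p̂₁ − p̂₂ = 0.3723 − 0.7039 = -0.3316.
-0.3316 ± 0.07584 → (-0.40744, -0.25576).
The interval (-0.40744, -0.25576) does not contain 0, so the difference is significant.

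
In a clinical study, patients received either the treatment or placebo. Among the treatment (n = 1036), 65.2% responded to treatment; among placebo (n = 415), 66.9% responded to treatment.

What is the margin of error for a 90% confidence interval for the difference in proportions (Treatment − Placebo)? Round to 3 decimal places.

The two standard errors are √(0.6520×0.3480/1036) = 0.01480 and √(0.6690×0.3310/415) = 0.02310.
Because the samples are independent, SE_diff = √(0.01480² + 0.02310²) = 0.02743.
Using z* = 1.645 for 90%, ME = 1.645 × 0.02743 = 0.04512.

0.045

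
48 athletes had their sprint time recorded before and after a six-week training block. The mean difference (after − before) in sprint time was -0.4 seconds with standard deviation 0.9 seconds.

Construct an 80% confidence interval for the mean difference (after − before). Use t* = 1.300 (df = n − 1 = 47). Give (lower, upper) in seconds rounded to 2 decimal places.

Paired design: SE = s_d/√n = 0.9/√48 = 0.1299.
t* = 1.300; margin of error = 1.300 × 0.1299 = 0.1689.
-0.4 ± 0.1689 → (-0.57, -0.23).

(-0.57, -0.23)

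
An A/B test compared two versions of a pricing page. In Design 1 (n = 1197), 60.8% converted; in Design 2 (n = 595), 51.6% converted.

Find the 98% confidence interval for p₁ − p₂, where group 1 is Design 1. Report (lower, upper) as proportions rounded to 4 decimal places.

The two standard errors are √(0.6080×0.3920/1197) = 0.01411 and √(0.5160×0.4840/595) = 0.02049.
Because the samples are independent, SE_diff = √(0.01411² + 0.02049²) = 0.02488.
Using z* = 2.326 for 98%, ME = 2.326 × 0.02488 = 0.05787.
p̂₁ − p̂₂ = 0.0920; interval 0.0920 ± 0.05787 gives (0.0341, 0.1499).

(0.0341, 0.1499)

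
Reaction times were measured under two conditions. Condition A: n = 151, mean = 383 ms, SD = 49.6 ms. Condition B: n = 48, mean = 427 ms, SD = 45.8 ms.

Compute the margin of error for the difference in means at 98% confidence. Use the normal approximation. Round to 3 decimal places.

18.016

Per-group SEs: s₁/√n₁ = 49.6/√151 = 4.0364, s₂/√n₂ = 45.8/√48 = 6.6107.
Unpooled SE of the difference: √(16.29252496 + 43.70135449) = 7.7456.
Margin of error = z* · SE = 2.326 × 7.7456 = 18.0163.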